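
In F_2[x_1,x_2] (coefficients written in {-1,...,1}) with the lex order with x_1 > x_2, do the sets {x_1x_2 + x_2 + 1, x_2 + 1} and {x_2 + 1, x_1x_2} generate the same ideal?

Two ideals are equal iff their reduced Gröbner bases coincide (the reduced basis is unique for a fixed ordering).
Buchberger on the first generating set:
f_1 = x_1x_2 + x_2 + 1, LT = x_1x_2.
f_2 = x_2 + 1, LT = x_2.

S(f_1,f_2): lcm = x_1x_2. S = x_1 + x_2 + 1.
  leading term x_1: no divisor's leading term divides it; move x_1 to the remainder.
  leading term x_2: subtract (1)·f_2 from x_2 + 1 → 0
  remainder x_1 ≠ 0; add g_3 = x_1 to the basis.

The other S-polynomials (S(f_1,g_3), S(f_2,g_3)) all reduce to 0 modulo the current basis, so we have a Gröbner basis.
Inter-reduce: drop elements whose leading term is divisible by another's, tail-reduce, and make monic.
Reduced Gröbner basis: {x_1, x_2 + 1}.

Buchberger on the second generating set:
h_1 = x_2 + 1, LT = x_2.
h_2 = x_1x_2, LT = x_1x_2.

S(h_1,h_2): lcm = x_1x_2. S = x_1.
  leading term x_1: no divisor's leading term divides it; move x_1 to the remainder.
  remainder x_1 ≠ 0; add k_3 = x_1 to the basis.

The other S-polynomials (S(h_1,k_3), S(h_2,k_3)) all reduce to 0 modulo the current basis, so we have a Gröbner basis.
Inter-reduce: drop elements whose leading term is divisible by another's, tail-reduce, and make monic.
Reduced Gröbner basis: {x_1, x_2 + 1}.

These coincide, so the ideals are equal.
The same test decides containment: I ⊆ J iff every generator of I reduces to 0 modulo a Gröbner basis of J.

Yes, the ideals are equal.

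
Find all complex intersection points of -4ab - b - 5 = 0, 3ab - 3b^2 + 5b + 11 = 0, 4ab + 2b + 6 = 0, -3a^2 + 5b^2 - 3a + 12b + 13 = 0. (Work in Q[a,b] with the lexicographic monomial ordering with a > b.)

Compute a lex Gröbner basis by Buchberger's algorithm.
f_1 = -4ab - b - 5, LT = ab.
f_2 = 3ab - 3b^2 + 5b + 11, LT = ab.
f_3 = 4ab + 2b + 6, LT = ab.
f_4 = -3a^2 - 3a + 5b^2 + 12b + 13, LT = a^2.

S(f_1,f_2): lcm = ab. S = b^2 - 17/12b - 29/12.
  reduce S modulo (f_1, f_2, f_3, f_4):
  remainder b^2 - 17/12b - 29/12 ≠ 0; add h_5 = b^2 - 17/12b - 29/12 to the basis.

S(f_1,f_3): lcm = ab. S = -1/4b - 1/4.
  reduce S modulo (f_1, f_2, f_3, f_4, h_5):
  remainder -1/4b - 1/4 ≠ 0; add h_6 = -1/4b - 1/4 to the basis.

S(f_1,f_4): lcm = a^2b. S = -3/4ab + 5/4a + 5/3b^3 + 4b^2 + 13/3b.
  reduce S modulo (f_1, f_2, f_3, f_4, h_5, h_6):
  remainder 5/4a - 5/4 ≠ 0; add h_7 = 5/4a - 5/4 to the basis.

The other S-polynomials (S(f_2,f_3), S(f_2,f_4), S(f_3,f_4), S(f_1,h_5), S(f_2,h_5), S(f_3,h_5), S(f_4,h_5), S(f_1,h_6), S(f_2,h_6), S(f_3,h_6), S(f_4,h_6), S(h_5,h_6), S(f_1,h_7), S(f_2,h_7), S(f_3,h_7), S(f_4,h_7), S(h_5,h_7), S(h_6,h_7)) all reduce to 0 modulo the current basis, so we have a Gröbner basis.
Inter-reduce: drop elements whose leading term is divisible by another's, tail-reduce, and make monic.
Reduced Gröbner basis: {a - 1, b + 1}.

From the last basis element, b + 1 = 0, so b takes values in {-1}. Each choice, substituted upward through the basis, yields the corresponding point(s) of the solution set.
  b = -1: the earlier basis element becomes a - 1 = 0, giving a = 1 — point (1, -1).

{(1, -1)}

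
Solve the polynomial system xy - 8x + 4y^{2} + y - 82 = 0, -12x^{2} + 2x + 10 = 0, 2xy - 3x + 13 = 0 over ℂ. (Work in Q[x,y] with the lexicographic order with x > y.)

{(1, -5)}

Compute a lex Gröbner basis by Buchberger's algorithm.
f_1 = xy - 8x + 4y^{2} + y - 82, LT = xy.
f_2 = -12x^{2} + 2x + 10, LT = x^{2}.
f_3 = 2xy - 3x + 13, LT = xy.

S(f_1,f_2): lcm = x^{2}y. S = -8x^{2} + 4xy^{2} + \tfrac{7}{6}xy - 82x + \tfrac{5}{6}y.
  leading term x^{2}: subtract (\tfrac{2}{3})·f_2 from -8x^{2} + 4xy^{2} + \tfrac{7}{6}xy - 82x + \tfrac{5}{6}y → 4xy^{2} + \tfrac{7}{6}xy - \tfrac{250}{3}x + \tfrac{5}{6}y - \tfrac{20}{3}
  leading term xy^{2}: subtract (4y)·f_1 from 4xy^{2} + \tfrac{7}{6}xy - \tfrac{250}{3}x + \tfrac{5}{6}y - \tfrac{20}{3} → \tfrac{199}{6}xy - \tfrac{250}{3}x - 16y^{3} - 4y^{2} + \tfrac{1973}{6}y - \tfrac{20}{3}
  leading term xy: subtract (\tfrac{199}{6})·f_1 from \tfrac{199}{6}xy - \tfrac{250}{3}x - 16y^{3} - 4y^{2} + \tfrac{1973}{6}y - \tfrac{20}{3} → 182x - 16y^{3} - \tfrac{410}{3}y^{2} + \tfrac{887}{3}y + 2713
  leading term x: no divisor's leading term divides it; move 182x to the remainder.
  leading term y^{3}: no divisor's leading term divides it; move -16y^{3} to the remainder.
  leading term y^{2}: no divisor's leading term divides it; move -\tfrac{410}{3}y^{2} to the remainder.
  leading term y: no divisor's leading term divides it; move \tfrac{887}{3}y to the remainder.
  leading term 1: no divisor's leading term divides it; move 2713 to the remainder.
  remainder 182x - 16y^{3} - \tfrac{410}{3}y^{2} + \tfrac{887}{3}y + 2713 ≠ 0; add h_4 = 182x - 16y^{3} - \tfrac{410}{3}y^{2} + \tfrac{887}{3}y + 2713 to the basis.

S(f_1,f_3): lcm = xy. S = -\tfrac{13}{2}x + 4y^{2} + y - \tfrac{177}{2}.
  leading term x: subtract (-\tfrac{1}{28})·h_4 from -\tfrac{13}{2}x + 4y^{2} + y - \tfrac{177}{2} → -\tfrac{4}{7}y^{3} - \tfrac{37}{42}y^{2} + \tfrac{971}{84}y + \tfrac{235}{28}
  leading term y^{3}: no divisor's leading term divides it; move -\tfrac{4}{7}y^{3} to the remainder.
  leading term y^{2}: no divisor's leading term divides it; move -\tfrac{37}{42}y^{2} to the remainder.
  leading term y: no divisor's leading term divides it; move \tfrac{971}{84}y to the remainder.
  leading term 1: no divisor's leading term divides it; move \tfrac{235}{28} to the remainder.
  remainder -\tfrac{4}{7}y^{3} - \tfrac{37}{42}y^{2} + \tfrac{971}{84}y + \tfrac{235}{28} ≠ 0; add h_5 = -\tfrac{4}{7}y^{3} - \tfrac{37}{42}y^{2} + \tfrac{971}{84}y + \tfrac{235}{28} to the basis.

S(f_2,f_3): lcm = x^{2}y. S = \tfrac{3}{2}x^{2} - \tfrac{1}{6}xy - \tfrac{13}{2}x - \tfrac{5}{6}y.
  leading term x^{2}: subtract (-\tfrac{1}{8})·f_2 from \tfrac{3}{2}x^{2} - \tfrac{1}{6}xy - \tfrac{13}{2}x - \tfrac{5}{6}y → -\tfrac{1}{6}xy - \tfrac{25}{4}x - \tfrac{5}{6}y + \tfrac{5}{4}
  leading term xy: subtract (-\tfrac{1}{6})·f_1 from -\tfrac{1}{6}xy - \tfrac{25}{4}x - \tfrac{5}{6}y + \tfrac{5}{4} → -\tfrac{91}{12}x + \tfrac{2}{3}y^{2} - \tfrac{2}{3}y - \tfrac{149}{12}
  leading term x: subtract (-\tfrac{1}{24})·h_4 from -\tfrac{91}{12}x + \tfrac{2}{3}y^{2} - \tfrac{2}{3}y - \tfrac{149}{12} → -\tfrac{2}{3}y^{3} - \tfrac{181}{36}y^{2} + \tfrac{839}{72}y + \tfrac{805}{8}
  leading term y^{3}: subtract (\tfrac{7}{6})·h_5 from -\tfrac{2}{3}y^{3} - \tfrac{181}{36}y^{2} + \tfrac{839}{72}y + \tfrac{805}{8} → -4y^{2} - \tfrac{11}{6}y + \tfrac{545}{6}
  leading term y^{2}: no divisor's leading term divides it; move -4y^{2} to the remainder.
  leading term y: no divisor's leading term divides it; move -\tfrac{11}{6}y to the remainder.
  leading term 1: no divisor's leading term divides it; move \tfrac{545}{6} to the remainder.
  remainder -4y^{2} - \tfrac{11}{6}y + \tfrac{545}{6} ≠ 0; add h_6 = -4y^{2} - \tfrac{11}{6}y + \tfrac{545}{6} to the basis.

S(f_1,h_4): lcm = xy. S = -8x + \tfrac{8}{91}y^{4} + \tfrac{205}{273}y^{3} + \tfrac{1297}{546}y^{2} - \tfrac{2531}{182}y - 82.
  leading term x: subtract (-\tfrac{4}{91})·h_4 from -8x + \tfrac{8}{91}y^{4} + \tfrac{205}{273}y^{3} + \tfrac{1297}{546}y^{2} - \tfrac{2531}{182}y - 82 → \tfrac{8}{91}y^{4} + \tfrac{1}{21}y^{3} - \tfrac{661}{182}y^{2} - \tfrac{71}{78}y + \tfrac{3390}{91}
  leading term y^{4}: subtract (-\tfrac{2}{13}y)·h_5 from \tfrac{8}{91}y^{4} + \tfrac{1}{21}y^{3} - \tfrac{661}{182}y^{2} - \tfrac{71}{78}y + \tfrac{3390}{91} → -\tfrac{8}{91}y^{3} - \tfrac{506}{273}y^{2} + \tfrac{8}{21}y + \tfrac{3390}{91}
  leading term y^{3}: subtract (\tfrac{2}{13})·h_5 from -\tfrac{8}{91}y^{3} - \tfrac{506}{273}y^{2} + \tfrac{8}{21}y + \tfrac{3390}{91} → -\tfrac{67}{39}y^{2} - \tfrac{109}{78}y + \tfrac{935}{26}
  leading term y^{2}: subtract (\tfrac{67}{156})·h_6 from -\tfrac{67}{39}y^{2} - \tfrac{109}{78}y + \tfrac{935}{26} → -\tfrac{571}{936}y - \tfrac{2855}{936}
  leading term y: no divisor's leading term divides it; move -\tfrac{571}{936}y to the remainder.
  leading term 1: no divisor's leading term divides it; move -\tfrac{2855}{936} to the remainder.
  remainder -\tfrac{571}{936}y - \tfrac{2855}{936} ≠ 0; add h_7 = -\tfrac{571}{936}y - \tfrac{2855}{936} to the basis.

The other S-polynomials (S(f_2,h_4), S(f_3,h_4), S(f_1,h_5), S(f_2,h_5), S(f_3,h_5), S(h_4,h_5), S(f_1,h_6), S(f_2,h_6), S(f_3,h_6), S(h_4,h_6), S(h_5,h_6), S(f_1,h_7), S(f_2,h_7), S(f_3,h_7), S(h_4,h_7), S(h_5,h_7), S(h_6,h_7)) all reduce to 0 modulo the current basis, so we have a Gröbner basis.
Inter-reduce: drop elements whose leading term is divisible by another's, tail-reduce, and make monic.
Reduced Gröbner basis: {x - 1, y + 5}.

The lex basis is triangular: the last element involves only y. Solving y + 5 = 0 gives y ∈ {-5}; substituting each value into the earlier elements determines the remaining variables.
  y = -5: the earlier basis element becomes x - 1 = 0, giving x = 1 — point (1, -5).
Substituting each solution back into the original system confirms all equations vanish.
This is the nonlinear analogue of row-reducing a linear system.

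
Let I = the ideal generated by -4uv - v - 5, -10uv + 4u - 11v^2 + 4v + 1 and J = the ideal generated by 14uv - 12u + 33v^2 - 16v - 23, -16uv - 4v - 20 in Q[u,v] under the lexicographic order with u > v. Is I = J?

Yes, the ideals are equal.

For a fixed monomial order, each ideal has a unique reduced Gröbner basis; comparing bases decides equality.
Buchberger on the first generating set:
f_1 = -4uv - v - 5, LT = uv.
f_2 = -10uv + 4u - 11v^2 + 4v + 1, LT = uv.

S(f_1,f_2): lcm = uv. S = 2/5u - 11/10v^2 + 13/20v + 27/20.
  leading term u: no divisor's leading term divides it; move 2/5u to the remainder.
  leading term v^2: no divisor's leading term divides it; move -11/10v^2 to the remainder.
  leading term v: no divisor's leading term divides it; move 13/20v to the remainder.
  leading term 1: no divisor's leading term divides it; move 27/20 to the remainder.
  remainder 2/5u - 11/10v^2 + 13/20v + 27/20 ≠ 0; add g_3 = 2/5u - 11/10v^2 + 13/20v + 27/20 to the basis.

S(f_1,g_3): lcm = uv. S = 11/4v^3 - 13/8v^2 - 25/8v + 5/4.
  leading term v^3: no divisor's leading term divides it; move 11/4v^3 to the remainder.
  leading term v^2: no divisor's leading term divides it; move -13/8v^2 to the remainder.
  leading term v: no divisor's leading term divides it; move -25/8v to the remainder.
  leading term 1: no divisor's leading term divides it; move 5/4 to the remainder.
  remainder 11/4v^3 - 13/8v^2 - 25/8v + 5/4 ≠ 0; add g_4 = 11/4v^3 - 13/8v^2 - 25/8v + 5/4 to the basis.

The other S-polynomials (S(f_2,g_3), S(f_1,g_4), S(f_2,g_4), S(g_3,g_4)) all reduce to 0 modulo the current basis, so we have a Gröbner basis.
Inter-reduce: drop elements whose leading term is divisible by another's, tail-reduce, and make monic.
Reduced Gröbner basis: {u - 11/4v^2 + 13/8v + 27/8, v^3 - 13/22v^2 - 25/22v + 5/11}.

Buchberger on the second generating set:
h_1 = 14uv - 12u + 33v^2 - 16v - 23, LT = uv.
h_2 = -16uv - 4v - 20, LT = uv.

S(h_1,h_2): lcm = uv. S = -6/7u + 33/14v^2 - 39/28v - 81/28.
  leading term u: no divisor's leading term divides it; move -6/7u to the remainder.
  leading term v^2: no divisor's leading term divides it; move 33/14v^2 to the remainder.
  leading term v: no divisor's leading term divides it; move -39/28v to the remainder.
  leading term 1: no divisor's leading term divides it; move -81/28 to the remainder.
  remainder -6/7u + 33/14v^2 - 39/28v - 81/28 ≠ 0; add k_3 = -6/7u + 33/14v^2 - 39/28v - 81/28 to the basis.

S(h_1,k_3): lcm = uv. S = -6/7u + 11/4v^3 + 41/56v^2 - 253/56v - 23/14.
  leading term u: subtract (1)·k_3 from -6/7u + 11/4v^3 + 41/56v^2 - 253/56v - 23/14 → 11/4v^3 - 13/8v^2 - 25/8v + 5/4
  leading term v^3: no divisor's leading term divides it; move 11/4v^3 to the remainder.
  leading term v^2: no divisor's leading term divides it; move -13/8v^2 to the remainder.
  leading term v: no divisor's leading term divides it; move -25/8v to the remainder.
  leading term 1: no divisor's leading term divides it; move 5/4 to the remainder.
  remainder 11/4v^3 - 13/8v^2 - 25/8v + 5/4 ≠ 0; add k_4 = 11/4v^3 - 13/8v^2 - 25/8v + 5/4 to the basis.

The other S-polynomials (S(h_2,k_3), S(h_1,k_4), S(h_2,k_4), S(k_3,k_4)) all reduce to 0 modulo the current basis, so we have a Gröbner basis.
Inter-reduce: drop elements whose leading term is divisible by another's, tail-reduce, and make monic.
Reduced Gröbner basis: {u - 11/4v^2 + 13/8v + 27/8, v^3 - 13/22v^2 - 25/22v + 5/11}.

These coincide, so the ideals are equal.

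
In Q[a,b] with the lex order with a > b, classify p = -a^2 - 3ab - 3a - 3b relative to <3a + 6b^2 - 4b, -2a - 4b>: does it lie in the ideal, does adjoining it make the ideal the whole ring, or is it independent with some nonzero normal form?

First compute the reduced Gröbner basis of I by Buchberger's algorithm.
f_1 = 3a + 6b^2 - 4b, LT = a.
f_2 = -2a - 4b, LT = a.

S(f_1,f_2): lcm = a. S = 2b^2 - 10/3b.
  leading term b^2: no divisor's leading term divides it; move 2b^2 to the remainder.
  leading term b: no divisor's leading term divides it; move -10/3b to the remainder.
  remainder 2b^2 - 10/3b ≠ 0; add h_3 = 2b^2 - 10/3b to the basis.

S(f_1,h_3): leading monomials are coprime, so the S-polynomial reduces to 0 (Buchberger's first criterion).
S(f_2,h_3): leading monomials are coprime, so the S-polynomial reduces to 0 (Buchberger's first criterion).
Every S-polynomial of the final basis reduces to 0, so we have a Gröbner basis.
Inter-reduce: drop elements whose leading term is divisible by another's, tail-reduce, and make monic.
Reduced Gröbner basis: {a + 2b, b^2 - 5/3b}.
Label its elements g_1 = a + 2b, g_2 = b^2 - 5/3b.

Reduce p = -a^2 - 3ab - 3a - 3b modulo G:
  leading term a^2: subtract (-a)·g_1 from -a^2 - 3ab - 3a - 3b → -ab - 3a - 3b
  leading term ab: subtract (-b)·g_1 from -ab - 3a - 3b → -3a + 2b^2 - 3b
  leading term a: subtract (-3)·g_1 from -3a + 2b^2 - 3b → 2b^2 + 3b
  leading term b^2: subtract (2)·g_2 from 2b^2 + 3b → 19/3b
  leading term b: no divisor's leading term divides it; move 19/3b to the remainder.
  normal form = 19/3b.
The normal form is nonzero, so p ∉ I. Since p minus its normal form lies in I, I + (p) = I + (r) where r = 19/3b; decide whether this ideal is the whole ring.
Run Buchberger on G together with r (pairs among the g_i already reduce to 0 since G is a Gröbner basis):
g_1 = a + 2b, LT = a.
g_2 = b^2 - 5/3b, LT = b^2.
r = 19/3b, LT = b.

S(g_1,g_2): leading monomials are coprime, so the S-polynomial reduces to 0 (Buchberger's first criterion).
S(g_1,r): leading monomials are coprime, so the S-polynomial reduces to 0 (Buchberger's first criterion).
S(g_2,r): lcm = b^2. S = -5/3b.
  leading term b: subtract (-5/19)·r from -5/3b → 0
  remainder 0.

Every S-polynomial of the final basis reduces to 0, so we have a Gröbner basis.
Inter-reduce: drop elements whose leading term is divisible by another's, tail-reduce, and make monic.
Reduced Gröbner basis: {a, b}.
The reduced Gröbner basis of I + (p) is {a, b} ≠ {1}, a proper ideal, so the enlarged system stays consistent: p is independent of I, with normal form 19/3b.

-a^2 - 3ab - 3a - 3b is independent of I; its normal form modulo I is 19/3b.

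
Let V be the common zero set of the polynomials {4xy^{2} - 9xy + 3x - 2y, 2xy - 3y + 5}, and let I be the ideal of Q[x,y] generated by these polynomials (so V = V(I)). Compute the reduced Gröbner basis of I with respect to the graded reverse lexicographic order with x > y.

f_1 = 4xy^{2} - 9xy + 3x - 2y, LT = xy^{2}.
f_2 = 2xy - 3y + 5, LT = xy.

S(f_1,f_2): lcm = xy^{2}. S = -\tfrac{9}{4}xy + \tfrac{3}{2}y^{2} + \tfrac{3}{4}x - 3y.
  leading term xy: subtract (-\tfrac{9}{8})·f_2 from -\tfrac{9}{4}xy + \tfrac{3}{2}y^{2} + \tfrac{3}{4}x - 3y → \tfrac{3}{2}y^{2} + \tfrac{3}{4}x - \tfrac{51}{8}y + \tfrac{45}{8}
  leading term y^{2}: no divisor's leading term divides it; move \tfrac{3}{2}y^{2} to the remainder.
  leading term x: no divisor's leading term divides it; move \tfrac{3}{4}x to the remainder.
  leading term y: no divisor's leading term divides it; move -\tfrac{51}{8}y to the remainder.
  leading term 1: no divisor's leading term divides it; move \tfrac{45}{8} to the remainder.
  remainder \tfrac{3}{2}y^{2} + \tfrac{3}{4}x - \tfrac{51}{8}y + \tfrac{45}{8} ≠ 0; add g_3 = \tfrac{3}{2}y^{2} + \tfrac{3}{4}x - \tfrac{51}{8}y + \tfrac{45}{8} to the basis.

S(f_1,g_3): lcm = xy^{2}. S = -\tfrac{1}{2}x^{2} + 2xy - 3x - \tfrac{1}{2}y.
  leading term x^{2}: no divisor's leading term divides it; move -\tfrac{1}{2}x^{2} to the remainder.
  leading term xy: subtract (1)·f_2 from 2xy - 3x - \tfrac{1}{2}y → -3x + \tfrac{5}{2}y - 5
  leading term x: no divisor's leading term divides it; move -3x to the remainder.
  leading term y: no divisor's leading term divides it; move \tfrac{5}{2}y to the remainder.
  leading term 1: no divisor's leading term divides it; move -5 to the remainder.
  remainder -\tfrac{1}{2}x^{2} - 3x + \tfrac{5}{2}y - 5 ≠ 0; add g_4 = -\tfrac{1}{2}x^{2} - 3x + \tfrac{5}{2}y - 5 to the basis.

The other S-polynomials (S(f_2,g_3), S(f_1,g_4), S(f_2,g_4), S(g_3,g_4)) all reduce to 0 modulo the current basis, so we have a Gröbner basis.
Inter-reduce: drop elements whose leading term is divisible by another's, tail-reduce, and make monic.

G = {x^{2} + 6x - 5y + 10, xy - \tfrac{3}{2}y + \tfrac{5}{2}, y^{2} + \tfrac{1}{2}x - \tfrac{17}{4}y + \tfrac{15}{4}}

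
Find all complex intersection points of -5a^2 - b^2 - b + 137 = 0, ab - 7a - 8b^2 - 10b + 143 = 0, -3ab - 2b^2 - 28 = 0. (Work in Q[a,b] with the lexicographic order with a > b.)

{(5, -4)}

Compute a lex Gröbner basis by Buchberger's algorithm.
f_1 = -5a^2 - b^2 - b + 137, LT = a^2.
f_2 = ab - 7a - 8b^2 - 10b + 143, LT = ab.
f_3 = -3ab - 2b^2 - 28, LT = ab.

S(f_1,f_2): lcm = a^2b. S = 7a^2 + 8ab^2 + 10ab - 143a + 1/5b^3 + 1/5b^2 - 137/5b.
  reduce S modulo (f_1, f_2, f_3):
  remainder 319a + 321/5b^3 + 3034/5b^2 - 2564/5b - 46231/5 ≠ 0; add h_4 = 319a + 321/5b^3 + 3034/5b^2 - 2564/5b - 46231/5 to the basis.

S(f_1,f_3): lcm = a^2b. S = -2/3ab^2 - 28/3a + 1/5b^3 + 1/5b^2 - 137/5b.
  reduce S modulo (f_1, f_2, f_3, h_4):
  remainder 15883/4785b^3 + 57567/1595b^2 - 221303/4785b - 2631916/4785 ≠ 0; add h_5 = 15883/4785b^3 + 57567/1595b^2 - 221303/4785b - 2631916/4785 to the basis.

S(f_2,f_3): lcm = ab. S = -7a - 26/3b^2 - 10b + 401/3.
  reduce S modulo (f_1, f_2, f_3, h_4, h_5):
  remainder -363133/34035b^2 - 18421/11345b + 5589076/34035 ≠ 0; add h_6 = -363133/34035b^2 - 18421/11345b + 5589076/34035 to the basis.

S(f_1,h_4): lcm = a^2. S = -321/1595ab^3 - 3034/1595ab^2 + 2564/1595ab + 46231/1595a + 1/5b^2 + 1/5b - 137/5.
  reduce S modulo (f_1, f_2, f_3, h_4, h_5, h_6):
  remainder 56956728880/40373490073b + 227826915520/40373490073 ≠ 0; add h_7 = 56956728880/40373490073b + 227826915520/40373490073 to the basis.

The other S-polynomials (S(f_2,h_4), S(f_3,h_4), S(f_1,h_5), S(f_2,h_5), S(f_3,h_5), S(h_4,h_5), S(f_1,h_6), S(f_2,h_6), S(f_3,h_6), S(h_4,h_6), S(h_5,h_6), S(f_1,h_7), S(f_2,h_7), S(f_3,h_7), S(h_4,h_7), S(h_5,h_7), S(h_6,h_7)) all reduce to 0 modulo the current basis, so we have a Gröbner basis.
Inter-reduce: drop elements whose leading term is divisible by another's, tail-reduce, and make monic.
Reduced Gröbner basis: {a - 5, b + 4}.

From the last basis element, b + 4 = 0, so b takes values in {-4}. Each choice, substituted upward through the basis, yields the corresponding point(s) of the solution set.
  b = -4: the earlier basis element becomes a - 5 = 0, giving a = 5 — point (5, -4).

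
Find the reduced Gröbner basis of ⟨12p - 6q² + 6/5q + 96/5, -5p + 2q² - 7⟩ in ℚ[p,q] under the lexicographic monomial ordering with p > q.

G = {p - ⅖q + ⅗, q² - q - 2}

f_1 = 12p - 6q² + 6/5q + 96/5, LT = p.
f_2 = -5p + 2q² - 7, LT = p.

S(f_1,f_2): lcm = p. S = -1/10q² + 1/10q + ⅕.
  leading term q²: no divisor's leading term divides it; move -1/10q² to the remainder.
  leading term q: no divisor's leading term divides it; move 1/10q to the remainder.
  leading term 1: no divisor's leading term divides it; move ⅕ to the remainder.
  remainder -1/10q² + 1/10q + ⅕ ≠ 0; add g_3 = -1/10q² + 1/10q + ⅕ to the basis.

The other S-polynomials (S(f_1,g_3), S(f_2,g_3)) all reduce to 0 modulo the current basis, so we have a Gröbner basis.
Inter-reduce: drop elements whose leading term is divisible by another's, tail-reduce, and make monic.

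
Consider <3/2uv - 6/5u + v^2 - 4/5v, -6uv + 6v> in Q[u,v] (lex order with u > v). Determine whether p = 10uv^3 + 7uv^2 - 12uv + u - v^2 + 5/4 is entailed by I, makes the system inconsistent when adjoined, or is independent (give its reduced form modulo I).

10uv^3 + 7uv^2 - 12uv + u - v^2 + 5/4 is independent of I; its normal form modulo I is -1/6v^2 + 7/12v + 5/4.

First compute the reduced Gröbner basis of I by Buchberger's algorithm.
f_1 = 3/2uv - 6/5u + v^2 - 4/5v, LT = uv.
f_2 = -6uv + 6v, LT = uv.

S(f_1,f_2): lcm = uv. S = -4/5u + 2/3v^2 + 7/15v.
  leading term u: no divisor's leading term divides it; move -4/5u to the remainder.
  leading term v^2: no divisor's leading term divides it; move 2/3v^2 to the remainder.
  leading term v: no divisor's leading term divides it; move 7/15v to the remainder.
  remainder -4/5u + 2/3v^2 + 7/15v ≠ 0; add h_3 = -4/5u + 2/3v^2 + 7/15v to the basis.

S(f_1,h_3): lcm = uv. S = -4/5u + 5/6v^3 + 5/4v^2 - 8/15v.
  leading term u: subtract (1)·h_3 from -4/5u + 5/6v^3 + 5/4v^2 - 8/15v → 5/6v^3 + 7/12v^2 - v
  leading term v^3: no divisor's leading term divides it; move 5/6v^3 to the remainder.
  leading term v^2: no divisor's leading term divides it; move 7/12v^2 to the remainder.
  leading term v: no divisor's leading term divides it; move -v to the remainder.
  remainder 5/6v^3 + 7/12v^2 - v ≠ 0; add h_4 = 5/6v^3 + 7/12v^2 - v to the basis.

The other S-polynomials (S(f_2,h_3), S(f_1,h_4), S(f_2,h_4), S(h_3,h_4)) all reduce to 0 modulo the current basis, so we have a Gröbner basis.
Inter-reduce: drop elements whose leading term is divisible by another's, tail-reduce, and make monic.
Reduced Gröbner basis: {u - 5/6v^2 - 7/12v, v^3 + 7/10v^2 - 6/5v}.
Label its elements g_1 = u - 5/6v^2 - 7/12v, g_2 = v^3 + 7/10v^2 - 6/5v.

Reduce p = 10uv^3 + 7uv^2 - 12uv + u - v^2 + 5/4 modulo G:
  leading term uv^3: subtract (10v^3)·g_1 from 10uv^3 + 7uv^2 - 12uv + u - v^2 + 5/4 → 7uv^2 - 12uv + u + 25/3v^5 + 35/6v^4 - v^2 + 5/4
  leading term uv^2: subtract (7v^2)·g_1 from 7uv^2 - 12uv + u + 25/3v^5 + 35/6v^4 - v^2 + 5/4 → -12uv + u + 25/3v^5 + 35/3v^4 + 49/12v^3 - v^2 + 5/4
  leading term uv: subtract (-12v)·g_1 from -12uv + u + 25/3v^5 + 35/3v^4 + 49/12v^3 - v^2 + 5/4 → u + 25/3v^5 + 35/3v^4 - 71/12v^3 - 8v^2 + 5/4
  leading term u: subtract (1)·g_1 from u + 25/3v^5 + 35/3v^4 - 71/12v^3 - 8v^2 + 5/4 → 25/3v^5 + 35/3v^4 - 71/12v^3 - 43/6v^2 + 7/12v + 5/4
  leading term v^5: subtract (25/3v^2)·g_2 from 25/3v^5 + 35/3v^4 - 71/12v^3 - 43/6v^2 + 7/12v + 5/4 → 35/6v^4 + 49/12v^3 - 43/6v^2 + 7/12v + 5/4
  leading term v^4: subtract (35/6v)·g_2 from 35/6v^4 + 49/12v^3 - 43/6v^2 + 7/12v + 5/4 → -1/6v^2 + 7/12v + 5/4
  leading term v^2: no divisor's leading term divides it; move -1/6v^2 to the remainder.
  leading term v: no divisor's leading term divides it; move 7/12v to the remainder.
  leading term 1: no divisor's leading term divides it; move 5/4 to the remainder.
  normal form = -1/6v^2 + 7/12v + 5/4.
The normal form is nonzero, so p ∉ I. Since p minus its normal form lies in I, I + (p) = I + (r) where r = -1/6v^2 + 7/12v + 5/4; decide whether this ideal is the whole ring.
Run Buchberger on G together with r (pairs among the g_i already reduce to 0 since G is a Gröbner basis):
g_1 = u - 5/6v^2 - 7/12v, LT = u.
g_2 = v^3 + 7/10v^2 - 6/5v, LT = v^3.
r = -1/6v^2 + 7/12v + 5/4, LT = v^2.

S(g_2,r): lcm = v^3. S = 21/5v^2 + 63/10v.
  leading term v^2: subtract (-126/5)·r from 21/5v^2 + 63/10v → 21v + 63/2
  leading term v: no divisor's leading term divides it; move 21v to the remainder.
  leading term 1: no divisor's leading term divides it; move 63/2 to the remainder.
  remainder 21v + 63/2 ≠ 0; add m_4 = 21v + 63/2 to the basis.

The other S-polynomials (S(g_1,g_2), S(g_1,r), S(g_1,m_4), S(g_2,m_4), S(r,m_4)) all reduce to 0 modulo the current basis, so we have a Gröbner basis.
Inter-reduce: drop elements whose leading term is divisible by another's, tail-reduce, and make monic.
Reduced Gröbner basis: {u - 1, v + 3/2}.
The reduced Gröbner basis of I + (p) is {u - 1, v + 3/2} ≠ {1}, a proper ideal, so the enlarged system stays consistent: p is independent of I, with normal form -1/6v^2 + 7/12v + 5/4.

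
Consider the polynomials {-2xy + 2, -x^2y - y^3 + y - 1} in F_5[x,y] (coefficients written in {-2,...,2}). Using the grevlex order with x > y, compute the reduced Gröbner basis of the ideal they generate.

G = {y^3 + x - y + 1, x^2 + y^2 + x - 1, xy - 1}

This is the nonlinear analogue of row-reducing a linear system.

f_1 = -2xy + 2, LT = xy.
f_2 = -x^2y - y^3 + y - 1, LT = x^2y.

S(f_1,f_2): lcm = x^2y. S = -y^3 - x + y - 1.
  leading term y^3: no divisor's leading term divides it; move -y^3 to the remainder.
  leading term x: no divisor's leading term divides it; move -x to the remainder.
  leading term y: no divisor's leading term divides it; move y to the remainder.
  leading term 1: no divisor's leading term divides it; move -1 to the remainder.
  remainder -y^3 - x + y - 1 ≠ 0; add g_3 = -y^3 - x + y - 1 to the basis.

S(f_1,g_3): lcm = xy^3. S = -x^2 + xy - y^2 - x.
  leading term x^2: no divisor's leading term divides it; move -x^2 to the remainder.
  leading term xy: subtract (2)·f_1 from xy - y^2 - x → -y^2 - x + 1
  leading term y^2: no divisor's leading term divides it; move -y^2 to the remainder.
  leading term x: no divisor's leading term divides it; move -x to the remainder.
  leading term 1: no divisor's leading term divides it; move 1 to the remainder.
  remainder -x^2 - y^2 - x + 1 ≠ 0; add g_4 = -x^2 - y^2 - x + 1 to the basis.

The other S-polynomials (S(f_2,g_3), S(f_1,g_4), S(f_2,g_4), S(g_3,g_4)) all reduce to 0 modulo the current basis, so we have a Gröbner basis.
Inter-reduce: drop elements whose leading term is divisible by another's, tail-reduce, and make monic.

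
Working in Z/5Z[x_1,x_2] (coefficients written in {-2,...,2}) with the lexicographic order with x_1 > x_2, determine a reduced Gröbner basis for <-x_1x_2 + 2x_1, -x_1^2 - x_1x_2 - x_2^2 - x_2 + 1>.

G = {x_1^2 + 2x_1 + x_2^2 + x_2 - 1, x_1x_2 - 2x_1, x_2^3 - x_2^2 + 2x_2 + 2}

The reduced Gröbner basis is the canonical form of the ideal for this ordering.

f_1 = -x_1x_2 + 2x_1, LT = x_1x_2.
f_2 = -x_1^2 - x_1x_2 - x_2^2 - x_2 + 1, LT = x_1^2.

S(f_1,f_2): lcm = x_1^2x_2. S = -2x_1^2 - x_1x_2^2 - x_2^3 - x_2^2 + x_2.
  leading term x_1^2: subtract (2)·f_2 from -2x_1^2 - x_1x_2^2 - x_2^3 - x_2^2 + x_2 → -x_1x_2^2 + 2x_1x_2 - x_2^3 + x_2^2 - 2x_2 - 2
  leading term x_1x_2^2: subtract (x_2)·f_1 from -x_1x_2^2 + 2x_1x_2 - x_2^3 + x_2^2 - 2x_2 - 2 → -x_2^3 + x_2^2 - 2x_2 - 2
  leading term x_2^3: no divisor's leading term divides it; move -x_2^3 to the remainder.
  leading term x_2^2: no divisor's leading term divides it; move x_2^2 to the remainder.
  leading term x_2: no divisor's leading term divides it; move -2x_2 to the remainder.
  leading term 1: no divisor's leading term divides it; move -2 to the remainder.
  remainder -x_2^3 + x_2^2 - 2x_2 - 2 ≠ 0; add g_3 = -x_2^3 + x_2^2 - 2x_2 - 2 to the basis.

The other S-polynomials (S(f_1,g_3), S(f_2,g_3)) all reduce to 0 modulo the current basis, so we have a Gröbner basis.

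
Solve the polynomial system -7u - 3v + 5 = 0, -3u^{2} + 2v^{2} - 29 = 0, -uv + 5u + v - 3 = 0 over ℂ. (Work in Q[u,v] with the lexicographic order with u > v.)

{(-1, 4)}

Compute a lex Gröbner basis by Buchberger's algorithm.
f_1 = -7u - 3v + 5, LT = u.
f_2 = -3u^{2} + 2v^{2} - 29, LT = u^{2}.
f_3 = -uv + 5u + v - 3, LT = uv.

S(f_1,f_2): lcm = u^{2}. S = \tfrac{3}{7}uv - \tfrac{5}{7}u + \tfrac{2}{3}v^{2} - \tfrac{29}{3}.
  leading term uv: subtract (-\tfrac{3}{49}v)·f_1 from \tfrac{3}{7}uv - \tfrac{5}{7}u + \tfrac{2}{3}v^{2} - \tfrac{29}{3} → -\tfrac{5}{7}u + \tfrac{71}{147}v^{2} + \tfrac{15}{49}v - \tfrac{29}{3}
  leading term u: subtract (\tfrac{5}{49})·f_1 from -\tfrac{5}{7}u + \tfrac{71}{147}v^{2} + \tfrac{15}{49}v - \tfrac{29}{3} → \tfrac{71}{147}v^{2} + \tfrac{30}{49}v - \tfrac{1496}{147}
  leading term v^{2}: no divisor's leading term divides it; move \tfrac{71}{147}v^{2} to the remainder.
  leading term v: no divisor's leading term divides it; move \tfrac{30}{49}v to the remainder.
  leading term 1: no divisor's leading term divides it; move -\tfrac{1496}{147} to the remainder.
  remainder \tfrac{71}{147}v^{2} + \tfrac{30}{49}v - \tfrac{1496}{147} ≠ 0; add h_4 = \tfrac{71}{147}v^{2} + \tfrac{30}{49}v - \tfrac{1496}{147} to the basis.

S(f_1,f_3): lcm = uv. S = 5u + \tfrac{3}{7}v^{2} + \tfrac{2}{7}v - 3.
  leading term u: subtract (-\tfrac{5}{7})·f_1 from 5u + \tfrac{3}{7}v^{2} + \tfrac{2}{7}v - 3 → \tfrac{3}{7}v^{2} - \tfrac{13}{7}v + \tfrac{4}{7}
  leading term v^{2}: subtract (\tfrac{63}{71})·h_4 from \tfrac{3}{7}v^{2} - \tfrac{13}{7}v + \tfrac{4}{7} → -\tfrac{1193}{497}v + \tfrac{4772}{497}
  leading term v: no divisor's leading term divides it; move -\tfrac{1193}{497}v to the remainder.
  leading term 1: no divisor's leading term divides it; move \tfrac{4772}{497} to the remainder.
  remainder -\tfrac{1193}{497}v + \tfrac{4772}{497} ≠ 0; add h_5 = -\tfrac{1193}{497}v + \tfrac{4772}{497} to the basis.

The other S-polynomials (S(f_2,f_3), S(f_1,h_4), S(f_2,h_4), S(f_3,h_4), S(f_1,h_5), S(f_2,h_5), S(f_3,h_5), S(h_4,h_5)) all reduce to 0 modulo the current basis, so we have a Gröbner basis.
Inter-reduce: drop elements whose leading term is divisible by another's, tail-reduce, and make monic.
Reduced Gröbner basis: {u + 1, v - 4}.

The lex basis is triangular: the last element involves only v. Solving v - 4 = 0 gives v ∈ {4}; substituting each value into the earlier elements determines the remaining variables.
  v = 4: the earlier basis element becomes u + 1 = 0, giving u = -1 — point (-1, 4).
Check: every point annihilates each of the original generators.
This is the nonlinear analogue of row-reducing a linear system.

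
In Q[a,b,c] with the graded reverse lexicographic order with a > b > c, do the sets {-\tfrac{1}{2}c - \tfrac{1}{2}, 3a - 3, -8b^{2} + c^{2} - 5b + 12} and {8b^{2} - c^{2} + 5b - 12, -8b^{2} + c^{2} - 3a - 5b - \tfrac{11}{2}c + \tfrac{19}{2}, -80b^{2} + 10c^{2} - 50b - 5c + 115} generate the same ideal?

Yes, the ideals are equal.

Equality of ideals is decidable: compute both reduced Gröbner bases (unique for the ordering) and check whether they agree.
Buchberger on the first generating set:
f_1 = -\tfrac{1}{2}c - \tfrac{1}{2}, LT = c.
f_2 = 3a - 3, LT = a.
f_3 = -8b^{2} + c^{2} - 5b + 12, LT = b^{2}.

The S-polynomials (S(f_1,f_2), S(f_1,f_3), S(f_2,f_3)) all reduce to 0 modulo the current basis, so we have a Gröbner basis.
Inter-reduce: drop elements whose leading term is divisible by another's, tail-reduce, and make monic.
Reduced Gröbner basis: {b^{2} + \tfrac{5}{8}b - \tfrac{13}{8}, a - 1, c + 1}.

Buchberger on the second generating set:
h_1 = 8b^{2} - c^{2} + 5b - 12, LT = b^{2}.
h_2 = -8b^{2} + c^{2} - 3a - 5b - \tfrac{11}{2}c + \tfrac{19}{2}, LT = b^{2}.
h_3 = -80b^{2} + 10c^{2} - 50b - 5c + 115, LT = b^{2}.

S(h_1,h_2): lcm = b^{2}. S = -\tfrac{3}{8}a - \tfrac{11}{16}c - \tfrac{5}{16}.
  reduce S modulo (h_1, h_2, h_3):
  remainder -\tfrac{3}{8}a - \tfrac{11}{16}c - \tfrac{5}{16} ≠ 0; add k_4 = -\tfrac{3}{8}a - \tfrac{11}{16}c - \tfrac{5}{16} to the basis.

S(h_1,h_3): lcm = b^{2}. S = -\tfrac{1}{16}c - \tfrac{1}{16}.
  reduce S modulo (h_1, h_2, h_3, k_4):
  remainder -\tfrac{1}{16}c - \tfrac{1}{16} ≠ 0; add k_5 = -\tfrac{1}{16}c - \tfrac{1}{16} to the basis.

The other S-polynomials (S(h_2,h_3), S(h_1,k_4), S(h_2,k_4), S(h_3,k_4), S(h_1,k_5), S(h_2,k_5), S(h_3,k_5), S(k_4,k_5)) all reduce to 0 modulo the current basis, so we have a Gröbner basis.
Inter-reduce: drop elements whose leading term is divisible by another's, tail-reduce, and make monic.
Reduced Gröbner basis: {b^{2} + \tfrac{5}{8}b - \tfrac{13}{8}, a - 1, c + 1}.

These coincide, so the ideals are equal.
The same test decides containment: I ⊆ J iff every generator of I reduces to 0 modulo a Gröbner basis of J.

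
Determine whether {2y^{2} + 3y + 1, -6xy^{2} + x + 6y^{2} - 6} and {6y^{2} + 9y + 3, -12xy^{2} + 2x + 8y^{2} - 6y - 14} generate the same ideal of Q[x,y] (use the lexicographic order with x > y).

Yes, the ideals are equal.

For a fixed monomial order, each ideal has a unique reduced Gröbner basis; comparing bases decides equality.
Buchberger on the first generating set:
f_1 = 2y^{2} + 3y + 1, LT = y^{2}.
f_2 = -6xy^{2} + x + 6y^{2} - 6, LT = xy^{2}.

S(f_1,f_2): lcm = xy^{2}. S = \tfrac{3}{2}xy + \tfrac{2}{3}x + y^{2} - 1.
  leading term xy: no divisor's leading term divides it; move \tfrac{3}{2}xy to the remainder.
  leading term x: no divisor's leading term divides it; move \tfrac{2}{3}x to the remainder.
  leading term y^{2}: subtract (\tfrac{1}{2})·f_1 from y^{2} - 1 → -\tfrac{3}{2}y - \tfrac{3}{2}
  leading term y: no divisor's leading term divides it; move -\tfrac{3}{2}y to the remainder.
  leading term 1: no divisor's leading term divides it; move -\tfrac{3}{2} to the remainder.
  remainder \tfrac{3}{2}xy + \tfrac{2}{3}x - \tfrac{3}{2}y - \tfrac{3}{2} ≠ 0; add g_3 = \tfrac{3}{2}xy + \tfrac{2}{3}x - \tfrac{3}{2}y - \tfrac{3}{2} to the basis.

S(f_1,g_3): lcm = xy^{2}. S = \tfrac{19}{18}xy + \tfrac{1}{2}x + y^{2} + y.
  leading term xy: subtract (\tfrac{19}{27})·g_3 from \tfrac{19}{18}xy + \tfrac{1}{2}x + y^{2} + y → \tfrac{5}{162}x + y^{2} + \tfrac{37}{18}y + \tfrac{19}{18}
  leading term x: no divisor's leading term divides it; move \tfrac{5}{162}x to the remainder.
  leading term y^{2}: subtract (\tfrac{1}{2})·f_1 from y^{2} + \tfrac{37}{18}y + \tfrac{19}{18} → \tfrac{5}{9}y + \tfrac{5}{9}
  leading term y: no divisor's leading term divides it; move \tfrac{5}{9}y to the remainder.
  leading term 1: no divisor's leading term divides it; move \tfrac{5}{9} to the remainder.
  remainder \tfrac{5}{162}x + \tfrac{5}{9}y + \tfrac{5}{9} ≠ 0; add g_4 = \tfrac{5}{162}x + \tfrac{5}{9}y + \tfrac{5}{9} to the basis.

The other S-polynomials (S(f_2,g_3), S(f_1,g_4), S(f_2,g_4), S(g_3,g_4)) all reduce to 0 modulo the current basis, so we have a Gröbner basis.
Inter-reduce: drop elements whose leading term is divisible by another's, tail-reduce, and make monic.
Reduced Gröbner basis: {x + 18y + 18, y^{2} + \tfrac{3}{2}y + \tfrac{1}{2}}.

Buchberger on the second generating set:
h_1 = 6y^{2} + 9y + 3, LT = y^{2}.
h_2 = -12xy^{2} + 2x + 8y^{2} - 6y - 14, LT = xy^{2}.

S(h_1,h_2): lcm = xy^{2}. S = \tfrac{3}{2}xy + \tfrac{2}{3}x + \tfrac{2}{3}y^{2} - \tfrac{1}{2}y - \tfrac{7}{6}.
  leading term xy: no divisor's leading term divides it; move \tfrac{3}{2}xy to the remainder.
  leading term x: no divisor's leading term divides it; move \tfrac{2}{3}x to the remainder.
  leading term y^{2}: subtract (\tfrac{1}{9})·h_1 from \tfrac{2}{3}y^{2} - \tfrac{1}{2}y - \tfrac{7}{6} → -\tfrac{3}{2}y - \tfrac{3}{2}
  leading term y: no divisor's leading term divides it; move -\tfrac{3}{2}y to the remainder.
  leading term 1: no divisor's leading term divides it; move -\tfrac{3}{2} to the remainder.
  remainder \tfrac{3}{2}xy + \tfrac{2}{3}x - \tfrac{3}{2}y - \tfrac{3}{2} ≠ 0; add k_3 = \tfrac{3}{2}xy + \tfrac{2}{3}x - \tfrac{3}{2}y - \tfrac{3}{2} to the basis.

S(h_1,k_3): lcm = xy^{2}. S = \tfrac{19}{18}xy + \tfrac{1}{2}x + y^{2} + y.
  leading term xy: subtract (\tfrac{19}{27})·k_3 from \tfrac{19}{18}xy + \tfrac{1}{2}x + y^{2} + y → \tfrac{5}{162}x + y^{2} + \tfrac{37}{18}y + \tfrac{19}{18}
  leading term x: no divisor's leading term divides it; move \tfrac{5}{162}x to the remainder.
  leading term y^{2}: subtract (\tfrac{1}{6})·h_1 from y^{2} + \tfrac{37}{18}y + \tfrac{19}{18} → \tfrac{5}{9}y + \tfrac{5}{9}
  leading term y: no divisor's leading term divides it; move \tfrac{5}{9}y to the remainder.
  leading term 1: no divisor's leading term divides it; move \tfrac{5}{9} to the remainder.
  remainder \tfrac{5}{162}x + \tfrac{5}{9}y + \tfrac{5}{9} ≠ 0; add k_4 = \tfrac{5}{162}x + \tfrac{5}{9}y + \tfrac{5}{9} to the basis.

The other S-polynomials (S(h_2,k_3), S(h_1,k_4), S(h_2,k_4), S(k_3,k_4)) all reduce to 0 modulo the current basis, so we have a Gröbner basis.
Inter-reduce: drop elements whose leading term is divisible by another's, tail-reduce, and make monic.
Reduced Gröbner basis: {x + 18y + 18, y^{2} + \tfrac{3}{2}y + \tfrac{1}{2}}.

Same reduced basis, so the two generating sets span the same ideal.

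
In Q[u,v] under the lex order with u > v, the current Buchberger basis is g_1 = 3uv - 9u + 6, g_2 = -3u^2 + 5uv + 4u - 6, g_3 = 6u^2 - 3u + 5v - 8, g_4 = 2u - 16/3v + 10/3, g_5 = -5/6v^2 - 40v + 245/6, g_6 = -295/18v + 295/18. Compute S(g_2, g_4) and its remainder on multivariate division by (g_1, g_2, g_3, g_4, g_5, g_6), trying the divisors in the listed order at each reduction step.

S(g_2, g_4) = uv - 3u + 2; remainder on division = 0.

lcm(LM(g_2), LM(g_4)) = u^2.
S = (lcm/LT(g_2))·g_2 − (lcm/LT(g_4))·g_4 = uv - 3u + 2.
Reduce S modulo (g_1, g_2, g_3, g_4, g_5, g_6) in that order:
  leading term uv: subtract (1/3)·g_1 from uv - 3u + 2 → 0
The remainder is 0, so this S-polynomial contributes no new basis element.
An S-polynomial is built so that the two leading terms cancel; whether anything survives reduction is exactly the Gröbner-basis criterion.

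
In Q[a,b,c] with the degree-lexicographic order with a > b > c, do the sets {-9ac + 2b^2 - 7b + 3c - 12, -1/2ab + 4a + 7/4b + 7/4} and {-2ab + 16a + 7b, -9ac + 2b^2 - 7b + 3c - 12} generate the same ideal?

Equality of ideals is decidable: compute both reduced Gröbner bases (unique for the ordering) and check whether they agree.
Buchberger on the first generating set:
f_1 = -9ac + 2b^2 - 7b + 3c - 12, LT = ac.
f_2 = -1/2ab + 4a + 7/4b + 7/4, LT = ab.

S(f_1,f_2): lcm = abc. S = -2/9b^3 + 8ac + 7/9b^2 + 19/6bc + 4/3b + 7/2c.
  leading term b^3: no divisor's leading term divides it; move -2/9b^3 to the remainder.
  leading term ac: subtract (-8/9)·f_1 from 8ac + 7/9b^2 + 19/6bc + 4/3b + 7/2c → 23/9b^2 + 19/6bc - 44/9b + 37/6c - 32/3
  leading term b^2: no divisor's leading term divides it; move 23/9b^2 to the remainder.
  leading term bc: no divisor's leading term divides it; move 19/6bc to the remainder.
  leading term b: no divisor's leading term divides it; move -44/9b to the remainder.
  leading term c: no divisor's leading term divides it; move 37/6c to the remainder.
  leading term 1: no divisor's leading term divides it; move -32/3 to the remainder.
  remainder -2/9b^3 + 23/9b^2 + 19/6bc - 44/9b + 37/6c - 32/3 ≠ 0; add g_3 = -2/9b^3 + 23/9b^2 + 19/6bc - 44/9b + 37/6c - 32/3 to the basis.

S(f_1,g_3): leading monomials are coprime, so the S-polynomial reduces to 0 (Buchberger's first criterion).
S(f_2,g_3): lcm = ab^3. S = 7/2ab^2 + 57/4abc - 7/2b^3 - 22ab + 111/4ac - 7/2b^2 - 48a.
  leading term ab^2: subtract (-7b)·f_2 from 7/2ab^2 + 57/4abc - 7/2b^3 - 22ab + 111/4ac - 7/2b^2 - 48a → 57/4abc - 7/2b^3 + 6ab + 111/4ac + 35/4b^2 - 48a + 49/4b
  leading term abc: subtract (-19/12b)·f_1 from 57/4abc - 7/2b^3 + 6ab + 111/4ac + 35/4b^2 - 48a + 49/4b → -1/3b^3 + 6ab + 111/4ac - 7/3b^2 + 19/4bc - 48a - 27/4b
  leading term b^3: subtract (3/2)·g_3 from -1/3b^3 + 6ab + 111/4ac - 7/3b^2 + 19/4bc - 48a - 27/4b → 6ab + 111/4ac - 37/6b^2 - 48a + 7/12b - 37/4c + 16
  leading term ab: subtract (-12)·f_2 from 6ab + 111/4ac - 37/6b^2 - 48a + 7/12b - 37/4c + 16 → 111/4ac - 37/6b^2 + 259/12b - 37/4c + 37
  leading term ac: subtract (-37/12)·f_1 from 111/4ac - 37/6b^2 + 259/12b - 37/4c + 37 → 0
  remainder 0.

Every S-polynomial of the final basis reduces to 0, so we have a Gröbner basis.
Inter-reduce: drop elements whose leading term is divisible by another's, tail-reduce, and make monic.
Reduced Gröbner basis: {b^3 - 23/2b^2 - 57/4bc + 22b - 111/4c + 48, ab - 8a - 7/2b - 7/2, ac - 2/9b^2 + 7/9b - 1/3c + 4/3}.

Buchberger on the second generating set:
h_1 = -2ab + 16a + 7b, LT = ab.
h_2 = -9ac + 2b^2 - 7b + 3c - 12, LT = ac.

S(h_1,h_2): lcm = abc. S = 2/9b^3 - 8ac - 7/9b^2 - 19/6bc - 4/3b.
  leading term b^3: no divisor's leading term divides it; move 2/9b^3 to the remainder.
  leading term ac: subtract (8/9)·h_2 from -8ac - 7/9b^2 - 19/6bc - 4/3b → -23/9b^2 - 19/6bc + 44/9b - 8/3c + 32/3
  leading term b^2: no divisor's leading term divides it; move -23/9b^2 to the remainder.
  leading term bc: no divisor's leading term divides it; move -19/6bc to the remainder.
  leading term b: no divisor's leading term divides it; move 44/9b to the remainder.
  leading term c: no divisor's leading term divides it; move -8/3c to the remainder.
  leading term 1: no divisor's leading term divides it; move 32/3 to the remainder.
  remainder 2/9b^3 - 23/9b^2 - 19/6bc + 44/9b - 8/3c + 32/3 ≠ 0; add k_3 = 2/9b^3 - 23/9b^2 - 19/6bc + 44/9b - 8/3c + 32/3 to the basis.

S(h_1,k_3): lcm = ab^3. S = 7/2ab^2 + 57/4abc - 7/2b^3 - 22ab + 12ac - 48a.
  leading term ab^2: subtract (-7/4b)·h_1 from 7/2ab^2 + 57/4abc - 7/2b^3 - 22ab + 12ac - 48a → 57/4abc - 7/2b^3 + 6ab + 12ac + 49/4b^2 - 48a
  leading term abc: subtract (-57/8c)·h_1 from 57/4abc - 7/2b^3 + 6ab + 12ac + 49/4b^2 - 48a → -7/2b^3 + 6ab + 126ac + 49/4b^2 + 399/8bc - 48a
  leading term b^3: subtract (-63/4)·k_3 from -7/2b^3 + 6ab + 126ac + 49/4b^2 + 399/8bc - 48a → 6ab + 126ac - 28b^2 - 48a + 77b - 42c + 168
  leading term ab: subtract (-3)·h_1 from 6ab + 126ac - 28b^2 - 48a + 77b - 42c + 168 → 126ac - 28b^2 + 98b - 42c + 168
  leading term ac: subtract (-14)·h_2 from 126ac - 28b^2 + 98b - 42c + 168 → 0
  remainder 0.

S(h_2,k_3): leading monomials are coprime, so the S-polynomial reduces to 0 (Buchberger's first criterion).
Every S-polynomial of the final basis reduces to 0, so we have a Gröbner basis.
Inter-reduce: drop elements whose leading term is divisible by another's, tail-reduce, and make monic.
Reduced Gröbner basis: {b^3 - 23/2b^2 - 57/4bc + 22b - 12c + 48, ab - 8a - 7/2b, ac - 2/9b^2 + 7/9b - 1/3c + 4/3}.

Since the reduced bases disagree, the two ideals are not the same.

No, the ideals differ.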